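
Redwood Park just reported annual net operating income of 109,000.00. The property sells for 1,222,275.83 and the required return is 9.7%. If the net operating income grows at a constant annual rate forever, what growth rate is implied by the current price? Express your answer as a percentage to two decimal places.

P = D₀(1+g)/(r−g) ⇒ P(r−g) = D₀(1+g) ⇒ g(P+D₀) = P·r − D₀
g = (P·r − D₀)/(P + D₀) = (1,222,275.83×0.097 − 109,000.00) / (1,222,275.83 + 109,000.00) = 0.007182

0.72%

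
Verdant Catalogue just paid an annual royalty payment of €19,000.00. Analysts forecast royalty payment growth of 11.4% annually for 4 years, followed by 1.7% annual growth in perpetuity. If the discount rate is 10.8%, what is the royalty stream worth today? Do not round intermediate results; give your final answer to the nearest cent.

D_1 = 21166.00000
D_2 = 23578.92400
D_3 = 26266.92134
D_4 = 29261.35037
Terminal value at year 4: TV = D_4×(1+g_2)/(r−g_2) = 29758.79332/0.091 = 327019.70686
P_0 = D_1/(1+r)^1 + D_2/(1+r)^2 + D_3/(1+r)^3 + D_4/(1+r)^4 + TV/(1+r)^4
    = 19102.88809 + 19206.33333 + 19310.33874 + 19414.90737 + 216977.59111 = 294012.05863

€294012.06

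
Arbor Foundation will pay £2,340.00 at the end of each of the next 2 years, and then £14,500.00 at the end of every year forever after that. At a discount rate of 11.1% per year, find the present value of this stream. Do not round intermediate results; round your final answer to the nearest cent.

£109833.97

PV of 2-year annuity: £2,340.00 × [1 − (1+0.111)^−2] / 0.111 = 4001.98976
Perpetuity value at year 2: £14,500.00 / 0.111 = 130630.63063
PV of perpetuity: 130630.63063 / (1+0.111)^2 = 105831.97615
Total PV = 4001.98976 + 105831.97615 = 109833.96591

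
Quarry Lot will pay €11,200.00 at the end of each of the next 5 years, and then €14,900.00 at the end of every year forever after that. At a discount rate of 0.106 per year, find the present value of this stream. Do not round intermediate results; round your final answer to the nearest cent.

PV of 5-year annuity: €11,200.00 × [1 − (1+0.106)^−5] / 0.106 = 41813.96147
Perpetuity value at year 5: €14,900.00 / 0.106 = 140566.03774
PV of perpetuity: 140566.03774 / (1+0.106)^5 = 84938.53543
Total PV = 41813.96147 + 84938.53543 = 126752.49689

€126752.50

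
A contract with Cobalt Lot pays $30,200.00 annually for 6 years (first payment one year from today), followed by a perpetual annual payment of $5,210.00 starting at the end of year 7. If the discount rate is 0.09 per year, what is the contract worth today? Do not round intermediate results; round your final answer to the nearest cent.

$169991.99

PV of 6-year annuity: $30,200.00 × [1 − (1+0.09)^−6] / 0.09 = 135474.74142
Perpetuity value at year 6: $5,210.00 / 0.09 = 57888.88889
PV of perpetuity: 57888.88889 / (1+0.09)^6 = 34517.25303
Total PV = 135474.74142 + 34517.25303 = 169991.99446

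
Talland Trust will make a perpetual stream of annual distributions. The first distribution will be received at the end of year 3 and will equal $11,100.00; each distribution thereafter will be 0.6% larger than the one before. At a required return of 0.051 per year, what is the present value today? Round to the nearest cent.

$223308.39

Value at end of year 2: C₁ / (r − g) = $11,100.00 / (0.051 − 0.006) = $246,666.6667
Discount to today: PV = $246,666.6667 / (1 + 0.051)^2 = $246,666.6667 / 1.104601 = $223,308.39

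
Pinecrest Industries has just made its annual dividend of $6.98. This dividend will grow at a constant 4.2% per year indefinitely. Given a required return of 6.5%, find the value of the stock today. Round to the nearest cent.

D₁ = D₀ × (1 + g) = $6.98 × 1.042 = $7.2732
Growing perpetuity: P = D₁ / (r − g) = $7.2732 / (0.065 − 0.042) = $316.22

$316.22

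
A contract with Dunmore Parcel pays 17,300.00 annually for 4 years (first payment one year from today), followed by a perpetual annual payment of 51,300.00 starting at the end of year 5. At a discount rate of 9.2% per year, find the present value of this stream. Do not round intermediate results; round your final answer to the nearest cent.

447940.04

PV of 4-year annuity: 17,300.00 × [1 − (1+0.092)^−4] / 0.092 = 55801.99179
Perpetuity value at year 4: 51,300.00 / 0.092 = 557608.69565
PV of perpetuity: 557608.69565 / (1+0.092)^4 = 392138.04947
Total PV = 55801.99179 + 392138.04947 = 447940.04126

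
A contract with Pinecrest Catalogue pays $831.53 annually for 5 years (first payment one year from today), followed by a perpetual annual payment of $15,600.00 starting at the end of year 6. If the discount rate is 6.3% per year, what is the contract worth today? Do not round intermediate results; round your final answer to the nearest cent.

$185913.32

PV of 5-year annuity: $831.53 × [1 − (1+0.063)^−5] / 0.063 = 3474.30448
Perpetuity value at year 5: $15,600.00 / 0.063 = 247619.04762
PV of perpetuity: 247619.04762 / (1+0.063)^5 = 182439.01815
Total PV = 3474.30448 + 182439.01815 = 185913.32263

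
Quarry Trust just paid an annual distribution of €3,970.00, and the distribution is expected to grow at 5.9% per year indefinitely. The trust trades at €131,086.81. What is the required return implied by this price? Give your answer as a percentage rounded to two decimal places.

D₁ = €3,970.00 × 1.059 = €4,204.2300
P = D₁/(r − g) ⇒ r = D₁/P + g = €4,204.2300/€131,086.81 + 0.059 = 0.032072 + 0.059 = 0.091072

9.11%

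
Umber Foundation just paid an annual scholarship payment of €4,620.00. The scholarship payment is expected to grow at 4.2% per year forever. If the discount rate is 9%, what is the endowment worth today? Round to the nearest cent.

€100292.50

D₁ = D₀ × (1 + g) = €4,620.00 × 1.042 = €4,814.0400
Growing perpetuity: P = D₁ / (r − g) = €4,814.0400 / (0.09 − 0.042) = €100,292.50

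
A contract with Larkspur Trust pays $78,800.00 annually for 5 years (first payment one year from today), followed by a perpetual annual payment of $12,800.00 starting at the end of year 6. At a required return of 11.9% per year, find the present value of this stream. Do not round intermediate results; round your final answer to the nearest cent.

PV of 5-year annuity: $78,800.00 × [1 − (1+0.119)^−5] / 0.119 = 284761.47323
Perpetuity value at year 5: $12,800.00 / 0.119 = 107563.02521
PV of perpetuity: 107563.02521 / (1+0.119)^5 = 61307.35443
Total PV = 284761.47323 + 61307.35443 = 346068.82767

$346068.83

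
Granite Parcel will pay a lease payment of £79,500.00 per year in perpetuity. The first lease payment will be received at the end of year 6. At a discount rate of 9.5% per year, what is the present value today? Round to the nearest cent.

£531585.26

Value at end of year 5: C / r = £79,500.00 / 0.095 = £836,842.1053
Discount to today: PV = £836,842.1053 / (1 + 0.095)^5 = £836,842.1053 / 1.574239 = £531,585.26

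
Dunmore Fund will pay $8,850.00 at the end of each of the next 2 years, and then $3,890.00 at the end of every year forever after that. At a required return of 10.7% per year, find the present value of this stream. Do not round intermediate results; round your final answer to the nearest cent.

PV of 2-year annuity: $8,850.00 × [1 − (1+0.107)^−2] / 0.107 = 15216.42272
Perpetuity value at year 2: $3,890.00 / 0.107 = 36355.14019
PV of perpetuity: 36355.14019 / (1+0.107)^2 = 29666.79167
Total PV = 15216.42272 + 29666.79167 = 44883.21439

$44883.21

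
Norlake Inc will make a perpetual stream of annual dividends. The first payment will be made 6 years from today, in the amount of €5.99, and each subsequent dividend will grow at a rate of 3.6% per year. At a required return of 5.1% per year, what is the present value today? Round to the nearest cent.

Value at end of year 5: C₁ / (r − g) = €5.99 / (0.051 − 0.036) = €399.3333
Discount to today: PV = €399.3333 / (1 + 0.051)^5 = €399.3333 / 1.282371 = €311.40

€311.40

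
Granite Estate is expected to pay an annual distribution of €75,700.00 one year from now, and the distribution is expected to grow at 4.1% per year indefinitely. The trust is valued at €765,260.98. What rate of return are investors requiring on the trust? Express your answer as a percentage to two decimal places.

13.99%

P = D₁/(r − g) ⇒ r = D₁/P + g = €75,700.0000/€765,260.98 + 0.041 = 0.098921 + 0.041 = 0.139921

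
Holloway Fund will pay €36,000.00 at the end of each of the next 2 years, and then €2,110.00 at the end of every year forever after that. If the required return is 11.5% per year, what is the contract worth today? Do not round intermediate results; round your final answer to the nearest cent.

PV of 2-year annuity: €36,000.00 × [1 − (1+0.115)^−2] / 0.115 = 61243.94217
Perpetuity value at year 2: €2,110.00 / 0.115 = 18347.82609
PV of perpetuity: 18347.82609 / (1+0.115)^2 = 14758.25059
Total PV = 61243.94217 + 14758.25059 = 76002.19275

€76002.19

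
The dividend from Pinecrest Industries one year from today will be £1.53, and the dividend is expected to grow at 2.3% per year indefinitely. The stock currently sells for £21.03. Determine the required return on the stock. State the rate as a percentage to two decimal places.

P = D₁/(r − g) ⇒ r = D₁/P + g = £1.5300/£21.03 + 0.023 = 0.072753 + 0.023 = 0.095753

9.58%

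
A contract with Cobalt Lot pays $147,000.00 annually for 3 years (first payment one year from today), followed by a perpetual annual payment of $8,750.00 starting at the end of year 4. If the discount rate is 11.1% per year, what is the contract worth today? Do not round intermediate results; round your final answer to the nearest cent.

PV of 3-year annuity: $147,000.00 × [1 − (1+0.111)^−3] / 0.111 = 358602.20423
Perpetuity value at year 3: $8,750.00 / 0.111 = 78828.82883
PV of perpetuity: 78828.82883 / (1+0.111)^3 = 57483.45953
Total PV = 358602.20423 + 57483.45953 = 416085.66376

$416085.66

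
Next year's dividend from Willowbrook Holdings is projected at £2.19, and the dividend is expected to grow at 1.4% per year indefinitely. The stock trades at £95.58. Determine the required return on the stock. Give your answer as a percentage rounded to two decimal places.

P = D₁/(r − g) ⇒ r = D₁/P + g = £2.1900/£95.58 + 0.014 = 0.022913 + 0.014 = 0.036913

3.69%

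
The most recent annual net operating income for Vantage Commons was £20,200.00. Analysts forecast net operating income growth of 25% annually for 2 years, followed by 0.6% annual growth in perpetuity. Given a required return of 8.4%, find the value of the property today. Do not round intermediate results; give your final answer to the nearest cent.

£396584.35

D_1 = 25250.00000
D_2 = 31562.50000
Terminal value at year 2: TV = D_2×(1+g_2)/(r−g_2) = 31751.87500/0.078 = 407075.32051
P_0 = D_1/(1+r)^1 + D_2/(1+r)^2 + TV/(1+r)^2
    = 23293.35793 + 26860.42197 + 346430.57055 = 396584.35046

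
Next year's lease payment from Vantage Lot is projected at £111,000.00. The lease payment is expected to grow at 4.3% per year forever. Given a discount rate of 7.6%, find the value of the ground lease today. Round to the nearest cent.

£3363636.36

Growing perpetuity: P = D₁ / (r − g) = £111,000.0000 / (0.076 − 0.043) = £3,363,636.36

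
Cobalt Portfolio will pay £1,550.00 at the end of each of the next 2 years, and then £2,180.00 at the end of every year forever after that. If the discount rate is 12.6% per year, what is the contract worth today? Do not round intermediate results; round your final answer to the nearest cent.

£16245.19

PV of 2-year annuity: £1,550.00 × [1 − (1+0.126)^−2] / 0.126 = 2599.07120
Perpetuity value at year 2: £2,180.00 / 0.126 = 17301.58730
PV of perpetuity: 17301.58730 / (1+0.126)^2 = 13646.11942
Total PV = 2599.07120 + 13646.11942 = 16245.19062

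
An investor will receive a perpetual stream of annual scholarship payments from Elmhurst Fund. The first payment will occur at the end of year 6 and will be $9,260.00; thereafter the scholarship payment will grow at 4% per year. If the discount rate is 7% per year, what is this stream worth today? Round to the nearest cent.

$220075.07

Value at end of year 5: C₁ / (r − g) = $9,260.00 / (0.07 − 0.04) = $308,666.6667
Discount to today: PV = $308,666.6667 / (1 + 0.07)^5 = $308,666.6667 / 1.402552 = $220,075.07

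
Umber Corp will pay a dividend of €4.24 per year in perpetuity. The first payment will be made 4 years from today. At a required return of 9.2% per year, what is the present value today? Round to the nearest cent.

Value at end of year 3: C / r = €4.24 / 0.092 = €46.0870
Discount to today: PV = €46.0870 / (1 + 0.092)^3 = €46.0870 / 1.302171 = €35.39

€35.39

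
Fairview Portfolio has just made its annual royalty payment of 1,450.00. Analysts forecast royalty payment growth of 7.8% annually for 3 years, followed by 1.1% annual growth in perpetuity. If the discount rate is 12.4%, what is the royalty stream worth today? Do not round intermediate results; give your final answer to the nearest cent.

D_1 = 1563.10000
D_2 = 1685.02180
D_3 = 1816.45350
Terminal value at year 3: TV = D_3×(1+g_2)/(r−g_2) = 1836.43449/0.113 = 16251.63265
P_0 = D_1/(1+r)^1 + D_2/(1+r)^2 + D_3/(1+r)^3 + TV/(1+r)^3
    = 1390.65836 + 1333.74530 + 1279.16142 + 11444.53267 = 15448.09775

15448.10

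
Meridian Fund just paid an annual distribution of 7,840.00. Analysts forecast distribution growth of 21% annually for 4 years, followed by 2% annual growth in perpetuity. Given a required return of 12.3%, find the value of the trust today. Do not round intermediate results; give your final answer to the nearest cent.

142563.68

D_1 = 9486.40000
D_2 = 11478.54400
D_3 = 13889.03824
D_4 = 16805.73627
Terminal value at year 4: TV = D_4×(1+g_2)/(r−g_2) = 17141.85100/0.103 = 166425.73782
P_0 = D_1/(1+r)^1 + D_2/(1+r)^2 + D_3/(1+r)^3 + D_4/(1+r)^4 + TV/(1+r)^4
    = 8447.37311 + 9101.80005 + 9806.92615 + 10566.67911 + 104640.89992 = 142563.67834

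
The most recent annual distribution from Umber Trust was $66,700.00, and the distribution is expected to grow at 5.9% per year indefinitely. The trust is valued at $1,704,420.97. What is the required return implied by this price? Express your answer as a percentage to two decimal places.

10.04%

D₁ = $66,700.00 × 1.059 = $70,635.3000
P = D₁/(r − g) ⇒ r = D₁/P + g = $70,635.3000/$1,704,420.97 + 0.059 = 0.041442 + 0.059 = 0.100442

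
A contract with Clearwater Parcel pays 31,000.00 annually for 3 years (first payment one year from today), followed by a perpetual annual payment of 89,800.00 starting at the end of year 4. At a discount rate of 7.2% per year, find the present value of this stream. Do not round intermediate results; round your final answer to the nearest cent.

PV of 3-year annuity: 31,000.00 × [1 − (1+0.072)^−3] / 0.072 = 81057.43767
Perpetuity value at year 3: 89,800.00 / 0.072 = 1247222.22222
PV of perpetuity: 1247222.22222 / (1+0.072)^3 = 1012417.12859
Total PV = 81057.43767 + 1012417.12859 = 1093474.56626

1093474.57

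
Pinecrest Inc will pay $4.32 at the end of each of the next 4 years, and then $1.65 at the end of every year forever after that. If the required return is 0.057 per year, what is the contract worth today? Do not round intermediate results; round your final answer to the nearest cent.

PV of 4-year annuity: $4.32 × [1 − (1+0.057)^−4] / 0.057 = 15.07266
Perpetuity value at year 4: $1.65 / 0.057 = 28.94737
PV of perpetuity: 28.94737 / (1+0.057)^4 = 23.19045
Total PV = 15.07266 + 23.19045 = 38.26311

$38.26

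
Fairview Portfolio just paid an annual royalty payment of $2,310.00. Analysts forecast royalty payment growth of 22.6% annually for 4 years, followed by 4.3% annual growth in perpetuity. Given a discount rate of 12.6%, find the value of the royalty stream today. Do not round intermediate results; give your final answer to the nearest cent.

D_1 = 2832.06000
D_2 = 3472.10556
D_3 = 4256.80142
D_4 = 5218.83854
Terminal value at year 4: TV = D_4×(1+g_2)/(r−g_2) = 5443.24859/0.083 = 65581.30836
P_0 = D_1/(1+r)^1 + D_2/(1+r)^2 + D_3/(1+r)^3 + D_4/(1+r)^4 + TV/(1+r)^4
    = 2515.15098 + 2738.52140 + 2981.72934 + 3246.53656 + 40796.83900 = 52278.77728

$52278.78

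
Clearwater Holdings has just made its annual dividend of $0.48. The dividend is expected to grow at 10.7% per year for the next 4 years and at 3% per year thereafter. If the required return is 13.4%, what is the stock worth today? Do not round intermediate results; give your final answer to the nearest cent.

$6.13

D_1 = 0.53136
D_2 = 0.58822
D_3 = 0.65115
D_4 = 0.72083
Terminal value at year 4: TV = D_4×(1+g_2)/(r−g_2) = 0.74245/0.104 = 7.13897
P_0 = D_1/(1+r)^1 + D_2/(1+r)^2 + D_3/(1+r)^3 + D_4/(1+r)^4 + TV/(1+r)^4
    = 0.46857 + 0.45741 + 0.44652 + 0.43589 + 4.31701 = 6.12542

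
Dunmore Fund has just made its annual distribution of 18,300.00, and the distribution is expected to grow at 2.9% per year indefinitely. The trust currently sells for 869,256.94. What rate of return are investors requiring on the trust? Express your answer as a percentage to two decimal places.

D₁ = 18,300.00 × 1.029 = 18,830.7000
P = D₁/(r − g) ⇒ r = D₁/P + g = 18,830.7000/869,256.94 + 0.029 = 0.021663 + 0.029 = 0.050663

5.07%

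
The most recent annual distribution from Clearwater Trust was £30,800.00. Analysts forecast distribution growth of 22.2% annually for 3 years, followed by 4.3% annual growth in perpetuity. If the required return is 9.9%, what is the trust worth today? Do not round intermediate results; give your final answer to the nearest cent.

D_1 = 37637.60000
D_2 = 45993.14720
D_3 = 56203.62588
Terminal value at year 3: TV = D_3×(1+g_2)/(r−g_2) = 58620.38179/0.056 = 1046792.53199
P_0 = D_1/(1+r)^1 + D_2/(1+r)^2 + D_3/(1+r)^3 + TV/(1+r)^3
    = 34247.13376 + 38080.07048 + 42341.98919 + 788619.54868 = 903288.74210

£903288.74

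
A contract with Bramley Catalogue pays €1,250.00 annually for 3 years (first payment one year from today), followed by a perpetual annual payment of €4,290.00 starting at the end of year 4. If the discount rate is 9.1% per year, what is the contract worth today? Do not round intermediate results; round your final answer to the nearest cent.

PV of 3-year annuity: €1,250.00 × [1 − (1+0.091)^−3] / 0.091 = 3158.48766
Perpetuity value at year 3: €4,290.00 / 0.091 = 47142.85714
PV of perpetuity: 47142.85714 / (1+0.091)^3 = 36302.92748
Total PV = 3158.48766 + 36302.92748 = 39461.41514

€39461.42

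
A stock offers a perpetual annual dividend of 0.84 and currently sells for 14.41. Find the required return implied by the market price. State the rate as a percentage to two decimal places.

5.83%

P = C/r ⇒ r = C/P = 0.84/14.41 = 0.058293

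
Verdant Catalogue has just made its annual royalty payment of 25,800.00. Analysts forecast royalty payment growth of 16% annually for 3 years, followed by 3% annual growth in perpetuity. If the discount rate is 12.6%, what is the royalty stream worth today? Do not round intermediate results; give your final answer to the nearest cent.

384821.71

D_1 = 29928.00000
D_2 = 34716.48000
D_3 = 40271.11680
Terminal value at year 3: TV = D_3×(1+g_2)/(r−g_2) = 41479.25030/0.096 = 432075.52400
P_0 = D_1/(1+r)^1 + D_2/(1+r)^2 + D_3/(1+r)^3 + TV/(1+r)^3
    = 26579.04085 + 27381.60514 + 28208.40316 + 302652.65896 = 384821.70812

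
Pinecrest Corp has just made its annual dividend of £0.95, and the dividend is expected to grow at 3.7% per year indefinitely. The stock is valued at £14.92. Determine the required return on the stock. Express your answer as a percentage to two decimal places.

D₁ = £0.95 × 1.037 = £0.9852
P = D₁/(r − g) ⇒ r = D₁/P + g = £0.9852/£14.92 + 0.037 = 0.066029 + 0.037 = 0.103029

10.30%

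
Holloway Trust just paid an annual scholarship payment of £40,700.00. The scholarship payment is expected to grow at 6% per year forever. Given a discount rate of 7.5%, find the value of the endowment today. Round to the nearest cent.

£2876133.33

D₁ = D₀ × (1 + g) = £40,700.00 × 1.06 = £43,142.0000
Growing perpetuity: P = D₁ / (r − g) = £43,142.0000 / (0.075 − 0.06) = £2,876,133.33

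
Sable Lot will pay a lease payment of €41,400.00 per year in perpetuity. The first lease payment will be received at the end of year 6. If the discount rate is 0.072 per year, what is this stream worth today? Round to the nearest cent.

€406156.98

Value at end of year 5: C / r = €41,400.00 / 0.072 = €575,000.0000
Discount to today: PV = €575,000.0000 / (1 + 0.072)^5 = €575,000.0000 / 1.415709 = €406,156.98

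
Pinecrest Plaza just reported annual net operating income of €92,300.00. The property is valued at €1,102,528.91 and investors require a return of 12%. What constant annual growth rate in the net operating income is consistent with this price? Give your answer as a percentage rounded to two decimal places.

3.35%

P = D₀(1+g)/(r−g) ⇒ P(r−g) = D₀(1+g) ⇒ g(P+D₀) = P·r − D₀
g = (P·r − D₀)/(P + D₀) = (€1,102,528.91×0.12 − €92,300.00) / (€1,102,528.91 + €92,300.00) = 0.033480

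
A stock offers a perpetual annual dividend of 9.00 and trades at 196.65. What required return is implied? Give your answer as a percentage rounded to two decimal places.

P = C/r ⇒ r = C/P = 9.00/196.65 = 0.045767

4.58%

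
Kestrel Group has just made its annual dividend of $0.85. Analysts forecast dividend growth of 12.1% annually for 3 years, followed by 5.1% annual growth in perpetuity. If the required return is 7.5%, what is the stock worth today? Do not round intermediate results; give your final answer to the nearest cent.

$44.98

D_1 = 0.95285
D_2 = 1.06814
D_3 = 1.19739
Terminal value at year 3: TV = D_3×(1+g_2)/(r−g_2) = 1.25846/0.024 = 52.43572
P_0 = D_1/(1+r)^1 + D_2/(1+r)^2 + D_3/(1+r)^3 + TV/(1+r)^3
    = 0.88637 + 0.92430 + 0.96385 + 42.20869 = 44.98321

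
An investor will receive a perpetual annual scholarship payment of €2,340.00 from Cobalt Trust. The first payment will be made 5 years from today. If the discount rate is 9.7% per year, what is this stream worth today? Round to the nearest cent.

€16657.80

Value at end of year 4: C / r = €2,340.00 / 0.097 = €24,123.7113
Discount to today: PV = €24,123.7113 / (1 + 0.097)^4 = €24,123.7113 / 1.448193 = €16,657.80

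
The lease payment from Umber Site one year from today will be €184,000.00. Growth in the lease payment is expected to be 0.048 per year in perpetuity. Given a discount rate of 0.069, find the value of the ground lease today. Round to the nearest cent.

€8761904.76

Growing perpetuity: P = D₁ / (r − g) = €184,000.0000 / (0.069 − 0.048) = €8,761,904.76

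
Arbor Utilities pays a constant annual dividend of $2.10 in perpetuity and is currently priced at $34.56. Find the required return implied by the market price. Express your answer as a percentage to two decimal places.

6.08%

P = C/r ⇒ r = C/P = $2.10/$34.56 = 0.060764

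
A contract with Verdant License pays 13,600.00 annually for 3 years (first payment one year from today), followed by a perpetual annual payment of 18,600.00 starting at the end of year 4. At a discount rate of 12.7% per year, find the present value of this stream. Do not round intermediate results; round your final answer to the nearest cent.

134590.53

PV of 3-year annuity: 13,600.00 × [1 − (1+0.127)^−3] / 0.127 = 32275.96226
Perpetuity value at year 3: 18,600.00 / 0.127 = 146456.69291
PV of perpetuity: 146456.69291 / (1+0.127)^3 = 102314.56806
Total PV = 32275.96226 + 102314.56806 = 134590.53032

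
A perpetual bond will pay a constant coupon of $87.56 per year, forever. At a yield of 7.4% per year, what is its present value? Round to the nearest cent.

$1183.24

Level perpetuity: PV = C / r = $87.56 / 0.074 = $1,183.24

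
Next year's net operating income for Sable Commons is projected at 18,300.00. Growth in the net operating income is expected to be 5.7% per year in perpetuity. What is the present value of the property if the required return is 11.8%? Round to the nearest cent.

300000.00

Growing perpetuity: P = D₁ / (r − g) = 18,300.0000 / (0.118 − 0.057) = 300,000.00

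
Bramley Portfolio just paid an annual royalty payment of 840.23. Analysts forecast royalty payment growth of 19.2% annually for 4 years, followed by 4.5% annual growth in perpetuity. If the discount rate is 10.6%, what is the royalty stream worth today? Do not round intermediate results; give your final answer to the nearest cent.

D_1 = 1001.55416
D_2 = 1193.85256
D_3 = 1423.07225
D_4 = 1696.30212
Terminal value at year 4: TV = D_4×(1+g_2)/(r−g_2) = 1772.63572/0.061 = 29059.60193
P_0 = D_1/(1+r)^1 + D_2/(1+r)^2 + D_3/(1+r)^3 + D_4/(1+r)^4 + TV/(1+r)^4
    = 905.56434 + 975.97893 + 1051.86879 + 1133.65967 + 19420.89110 = 23487.96282

23487.96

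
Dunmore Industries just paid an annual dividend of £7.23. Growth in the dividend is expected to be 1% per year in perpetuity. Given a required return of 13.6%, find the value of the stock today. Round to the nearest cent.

D₁ = D₀ × (1 + g) = £7.23 × 1.01 = £7.3023
Growing perpetuity: P = D₁ / (r − g) = £7.3023 / (0.136 − 0.01) = £57.95

£57.95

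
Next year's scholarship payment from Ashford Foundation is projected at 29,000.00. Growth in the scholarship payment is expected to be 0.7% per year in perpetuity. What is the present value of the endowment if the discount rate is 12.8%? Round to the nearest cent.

Growing perpetuity: P = D₁ / (r − g) = 29,000.0000 / (0.128 − 0.007) = 239,669.42

239669.42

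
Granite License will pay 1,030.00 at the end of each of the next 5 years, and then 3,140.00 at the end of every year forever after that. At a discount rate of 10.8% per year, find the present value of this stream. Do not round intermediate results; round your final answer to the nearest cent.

21236.34

PV of 5-year annuity: 1,030.00 × [1 − (1+0.108)^−5] / 0.108 = 3826.00407
Perpetuity value at year 5: 3,140.00 / 0.108 = 29074.07407
PV of perpetuity: 29074.07407 / (1+0.108)^5 = 17410.33352
Total PV = 3826.00407 + 17410.33352 = 21236.33758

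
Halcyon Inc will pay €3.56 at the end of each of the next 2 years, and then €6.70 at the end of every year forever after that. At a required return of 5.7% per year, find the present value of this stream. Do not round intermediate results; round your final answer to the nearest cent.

€111.76

PV of 2-year annuity: €3.56 × [1 − (1+0.057)^−2] / 0.057 = 6.55442
Perpetuity value at year 2: €6.70 / 0.057 = 117.54386
PV of perpetuity: 117.54386 / (1+0.057)^2 = 105.20829
Total PV = 6.55442 + 105.20829 = 111.76271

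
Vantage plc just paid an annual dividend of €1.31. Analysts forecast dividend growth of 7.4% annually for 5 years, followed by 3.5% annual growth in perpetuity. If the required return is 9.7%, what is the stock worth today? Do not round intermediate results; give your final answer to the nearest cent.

€25.82

D_1 = 1.40694
D_2 = 1.51105
D_3 = 1.62287
D_4 = 1.74296
D_5 = 1.87194
Terminal value at year 5: TV = D_5×(1+g_2)/(r−g_2) = 1.93746/0.062 = 31.24938
P_0 = D_1/(1+r)^1 + D_2/(1+r)^2 + D_3/(1+r)^3 + D_4/(1+r)^4 + D_5/(1+r)^5 + TV/(1+r)^5
    = 1.28253 + 1.25564 + 1.22932 + 1.20354 + 1.17831 + 19.67018 = 25.81953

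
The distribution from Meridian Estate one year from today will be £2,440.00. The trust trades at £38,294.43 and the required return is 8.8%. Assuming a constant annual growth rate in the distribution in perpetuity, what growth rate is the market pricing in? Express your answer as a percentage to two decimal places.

2.43%

P = D₁/(r−g) ⇒ g = r − D₁/P = 0.088 − £2,440.00/£38,294.43 = 0.024283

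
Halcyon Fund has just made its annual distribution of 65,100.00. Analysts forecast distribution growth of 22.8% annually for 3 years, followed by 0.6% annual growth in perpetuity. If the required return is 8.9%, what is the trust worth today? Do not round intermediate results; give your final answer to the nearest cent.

1380924.01

D_1 = 79942.80000
D_2 = 98169.75840
D_3 = 120552.46332
Terminal value at year 3: TV = D_3×(1+g_2)/(r−g_2) = 121275.77810/0.083 = 1461153.95295
P_0 = D_1/(1+r)^1 + D_2/(1+r)^2 + D_3/(1+r)^3 + TV/(1+r)^3
    = 73409.36639 + 82779.34061 + 93345.29869 + 1131390.00581 = 1380924.01151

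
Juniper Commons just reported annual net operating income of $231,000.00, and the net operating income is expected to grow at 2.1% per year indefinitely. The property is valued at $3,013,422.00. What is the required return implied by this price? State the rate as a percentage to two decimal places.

D₁ = $231,000.00 × 1.021 = $235,851.0000
P = D₁/(r − g) ⇒ r = D₁/P + g = $235,851.0000/$3,013,422.00 + 0.021 = 0.078267 + 0.021 = 0.099267

9.93%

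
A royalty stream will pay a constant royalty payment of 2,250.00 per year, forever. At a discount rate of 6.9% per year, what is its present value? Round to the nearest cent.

Level perpetuity: PV = C / r = 2,250.00 / 0.069 = 32,608.70

32608.70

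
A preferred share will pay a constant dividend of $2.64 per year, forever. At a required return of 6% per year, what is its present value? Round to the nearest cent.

Level perpetuity: PV = C / r = $2.64 / 0.06 = $44.00

$44.00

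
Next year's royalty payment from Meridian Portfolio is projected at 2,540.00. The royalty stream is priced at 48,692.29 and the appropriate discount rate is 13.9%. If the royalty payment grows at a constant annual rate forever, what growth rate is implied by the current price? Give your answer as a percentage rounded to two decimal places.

P = D₁/(r−g) ⇒ g = r − D₁/P = 0.139 − 2,540.00/48,692.29 = 0.086836

8.68%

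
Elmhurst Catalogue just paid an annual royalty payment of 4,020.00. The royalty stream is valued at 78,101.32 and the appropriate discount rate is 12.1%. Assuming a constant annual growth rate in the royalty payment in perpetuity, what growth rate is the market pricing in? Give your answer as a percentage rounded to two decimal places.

6.61%

P = D₀(1+g)/(r−g) ⇒ P(r−g) = D₀(1+g) ⇒ g(P+D₀) = P·r − D₀
g = (P·r − D₀)/(P + D₀) = (78,101.32×0.121 − 4,020.00) / (78,101.32 + 4,020.00) = 0.066125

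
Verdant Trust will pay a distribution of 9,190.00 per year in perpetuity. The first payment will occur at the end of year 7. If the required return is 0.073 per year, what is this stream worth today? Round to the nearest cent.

Value at end of year 6: C / r = 9,190.00 / 0.073 = 125,890.4110
Discount to today: PV = 125,890.4110 / (1 + 0.073)^6 = 125,890.4110 / 1.526154 = 82,488.67

82488.67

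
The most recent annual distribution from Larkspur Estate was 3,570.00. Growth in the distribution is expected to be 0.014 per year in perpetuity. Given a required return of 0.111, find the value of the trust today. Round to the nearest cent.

37319.38

D₁ = D₀ × (1 + g) = 3,570.00 × 1.014 = 3,619.9800
Growing perpetuity: P = D₁ / (r − g) = 3,619.9800 / (0.111 − 0.014) = 37,319.38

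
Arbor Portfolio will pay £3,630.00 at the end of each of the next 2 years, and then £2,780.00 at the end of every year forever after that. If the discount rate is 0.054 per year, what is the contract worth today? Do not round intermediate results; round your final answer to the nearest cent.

PV of 2-year annuity: £3,630.00 × [1 − (1+0.054)^−2] / 0.054 = 6711.59656
Perpetuity value at year 2: £2,780.00 / 0.054 = 51481.48148
PV of perpetuity: 51481.48148 / (1+0.054)^2 = 46341.47090
Total PV = 6711.59656 + 46341.47090 = 53053.06745

£53053.07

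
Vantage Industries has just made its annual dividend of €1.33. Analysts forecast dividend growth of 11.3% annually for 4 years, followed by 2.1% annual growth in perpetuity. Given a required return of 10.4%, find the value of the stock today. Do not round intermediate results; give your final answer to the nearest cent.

D_1 = 1.48029
D_2 = 1.64756
D_3 = 1.83374
D_4 = 2.04095
Terminal value at year 4: TV = D_4×(1+g_2)/(r−g_2) = 2.08381/0.083 = 25.10614
P_0 = D_1/(1+r)^1 + D_2/(1+r)^2 + D_3/(1+r)^3 + D_4/(1+r)^4 + TV/(1+r)^4
    = 1.34084 + 1.35177 + 1.36279 + 1.37390 + 16.90066 = 22.32997

€22.33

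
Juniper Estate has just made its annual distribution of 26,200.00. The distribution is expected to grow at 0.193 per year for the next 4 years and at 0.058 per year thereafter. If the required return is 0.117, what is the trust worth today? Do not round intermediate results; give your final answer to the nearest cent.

735222.75

D_1 = 31256.60000
D_2 = 37289.12380
D_3 = 44485.92469
D_4 = 53071.70816
Terminal value at year 4: TV = D_4×(1+g_2)/(r−g_2) = 56149.86723/0.059 = 951692.66496
P_0 = D_1/(1+r)^1 + D_2/(1+r)^2 + D_3/(1+r)^3 + D_4/(1+r)^4 + TV/(1+r)^4
    = 27982.63205 + 29886.55330 + 31920.01619 + 34091.83466 + 611341.71309 = 735222.74929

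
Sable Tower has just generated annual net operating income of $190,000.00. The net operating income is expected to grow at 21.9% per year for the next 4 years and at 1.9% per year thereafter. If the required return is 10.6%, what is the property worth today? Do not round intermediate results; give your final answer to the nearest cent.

$4258988.13

D_1 = 231610.00000
D_2 = 282332.59000
D_3 = 344163.42721
D_4 = 419535.21777
Terminal value at year 4: TV = D_4×(1+g_2)/(r−g_2) = 427506.38691/0.087 = 4913866.51617
P_0 = D_1/(1+r)^1 + D_2/(1+r)^2 + D_3/(1+r)^3 + D_4/(1+r)^4 + TV/(1+r)^4
    = 209412.29656 + 230807.94712 + 254389.59090 + 280380.57080 + 3283997.72009 = 4258988.12548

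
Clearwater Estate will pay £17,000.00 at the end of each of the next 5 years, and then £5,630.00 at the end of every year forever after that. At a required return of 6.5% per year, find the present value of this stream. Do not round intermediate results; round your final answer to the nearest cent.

PV of 5-year annuity: £17,000.00 × [1 − (1+0.065)^−5] / 0.065 = 70646.55045
Perpetuity value at year 5: £5,630.00 / 0.065 = 86615.38462
PV of perpetuity: 86615.38462 / (1+0.065)^5 = 63218.90938
Total PV = 70646.55045 + 63218.90938 = 133865.45983

£133865.46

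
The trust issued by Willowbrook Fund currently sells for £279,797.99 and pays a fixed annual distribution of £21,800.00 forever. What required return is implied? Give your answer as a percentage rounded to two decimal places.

P = C/r ⇒ r = C/P = £21,800.00/£279,797.99 = 0.077913

7.79%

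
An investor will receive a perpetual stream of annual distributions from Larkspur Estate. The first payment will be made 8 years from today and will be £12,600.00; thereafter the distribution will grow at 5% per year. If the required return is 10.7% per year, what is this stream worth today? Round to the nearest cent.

Value at end of year 7: C₁ / (r − g) = £12,600.00 / (0.107 − 0.05) = £221,052.6316
Discount to today: PV = £221,052.6316 / (1 + 0.107)^7 = £221,052.6316 / 2.037198 = £108,508.15

£108508.15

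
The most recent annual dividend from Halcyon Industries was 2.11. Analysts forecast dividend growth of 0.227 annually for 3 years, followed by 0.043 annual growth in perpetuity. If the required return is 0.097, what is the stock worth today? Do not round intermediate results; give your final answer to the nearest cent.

D_1 = 2.58897
D_2 = 3.17667
D_3 = 3.89777
Terminal value at year 3: TV = D_3×(1+g_2)/(r−g_2) = 4.06537/0.054 = 75.28469
P_0 = D_1/(1+r)^1 + D_2/(1+r)^2 + D_3/(1+r)^3 + TV/(1+r)^3
    = 2.36005 + 2.63972 + 2.95254 + 57.02783 = 64.98014

64.98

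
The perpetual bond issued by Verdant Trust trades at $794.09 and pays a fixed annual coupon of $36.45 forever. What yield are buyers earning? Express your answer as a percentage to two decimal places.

4.59%

P = C/r ⇒ r = C/P = $36.45/$794.09 = 0.045902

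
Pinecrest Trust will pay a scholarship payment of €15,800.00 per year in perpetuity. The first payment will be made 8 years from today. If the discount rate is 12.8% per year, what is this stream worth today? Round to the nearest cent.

Value at end of year 7: C / r = €15,800.00 / 0.128 = €123,437.5000
Discount to today: PV = €123,437.5000 / (1 + 0.128)^7 = €123,437.5000 / 2.323612 = €53,123.10

€53123.10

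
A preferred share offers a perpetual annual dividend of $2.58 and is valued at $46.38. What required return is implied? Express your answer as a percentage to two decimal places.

P = C/r ⇒ r = C/P = $2.58/$46.38 = 0.055627

5.56%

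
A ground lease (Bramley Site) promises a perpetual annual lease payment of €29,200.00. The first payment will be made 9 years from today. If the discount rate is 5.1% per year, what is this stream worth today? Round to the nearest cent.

Value at end of year 8: C / r = €29,200.00 / 0.051 = €572,549.0196
Discount to today: PV = €572,549.0196 / (1 + 0.051)^8 = €572,549.0196 / 1.488750 = €384,583.77

€384583.77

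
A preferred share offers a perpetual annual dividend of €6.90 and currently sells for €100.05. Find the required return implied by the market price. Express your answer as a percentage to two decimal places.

6.90%

P = C/r ⇒ r = C/P = €6.90/€100.05 = 0.068966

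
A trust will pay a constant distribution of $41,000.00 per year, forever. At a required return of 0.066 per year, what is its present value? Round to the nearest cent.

$621212.12

Level perpetuity: PV = C / r = $41,000.00 / 0.066 = $621,212.12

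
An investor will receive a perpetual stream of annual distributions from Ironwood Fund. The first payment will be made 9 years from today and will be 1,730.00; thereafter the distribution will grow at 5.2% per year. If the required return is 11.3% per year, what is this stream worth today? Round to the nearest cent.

Value at end of year 8: C₁ / (r − g) = 1,730.00 / (0.113 − 0.052) = 28,360.6557
Discount to today: PV = 28,360.6557 / (1 + 0.113)^8 = 28,360.6557 / 2.354840 = 12,043.56

12043.56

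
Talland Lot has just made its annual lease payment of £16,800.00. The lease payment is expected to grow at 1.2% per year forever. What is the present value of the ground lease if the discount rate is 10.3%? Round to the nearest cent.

£186830.77

D₁ = D₀ × (1 + g) = £16,800.00 × 1.012 = £17,001.6000
Growing perpetuity: P = D₁ / (r − g) = £17,001.6000 / (0.103 − 0.012) = £186,830.77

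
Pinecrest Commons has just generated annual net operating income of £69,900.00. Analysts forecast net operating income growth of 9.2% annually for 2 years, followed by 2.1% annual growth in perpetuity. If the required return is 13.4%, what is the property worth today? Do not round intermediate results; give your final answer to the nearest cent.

£717786.63

D_1 = 76330.80000
D_2 = 83353.23360
Terminal value at year 2: TV = D_2×(1+g_2)/(r−g_2) = 85103.65151/0.113 = 753129.65934
P_0 = D_1/(1+r)^1 + D_2/(1+r)^2 + TV/(1+r)^2
    = 67311.11111 + 64818.10700 + 585657.40923 = 717786.62734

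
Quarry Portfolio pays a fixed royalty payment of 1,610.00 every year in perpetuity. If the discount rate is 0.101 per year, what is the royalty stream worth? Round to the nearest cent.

Level perpetuity: PV = C / r = 1,610.00 / 0.101 = 15,940.59

15940.59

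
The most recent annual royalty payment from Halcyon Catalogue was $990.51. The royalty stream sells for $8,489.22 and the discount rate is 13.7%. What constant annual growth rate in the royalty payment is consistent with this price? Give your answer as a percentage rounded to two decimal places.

1.82%

P = D₀(1+g)/(r−g) ⇒ P(r−g) = D₀(1+g) ⇒ g(P+D₀) = P·r − D₀
g = (P·r − D₀)/(P + D₀) = ($8,489.22×0.137 − $990.51) / ($8,489.22 + $990.51) = 0.018198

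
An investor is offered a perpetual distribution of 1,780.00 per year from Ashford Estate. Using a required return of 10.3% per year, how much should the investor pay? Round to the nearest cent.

17281.55

Level perpetuity: PV = C / r = 1,780.00 / 0.103 = 17,281.55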